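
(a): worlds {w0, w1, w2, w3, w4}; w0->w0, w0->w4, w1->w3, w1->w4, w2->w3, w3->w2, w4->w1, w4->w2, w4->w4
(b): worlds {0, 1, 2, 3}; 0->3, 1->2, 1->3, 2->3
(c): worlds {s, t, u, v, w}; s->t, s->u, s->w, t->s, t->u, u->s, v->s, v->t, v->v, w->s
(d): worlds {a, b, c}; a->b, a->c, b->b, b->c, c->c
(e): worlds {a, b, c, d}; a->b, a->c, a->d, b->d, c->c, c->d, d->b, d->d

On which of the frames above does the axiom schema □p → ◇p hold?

The schema corresponds to seriality: ∀x ∃y Rxy.
(a): holds.
(b): fails — world 3 has no successor.
(c): holds.
(d): holds.
(e): holds.
Valid on: (a), (c), (d), (e).

(a), (c), (d), (e)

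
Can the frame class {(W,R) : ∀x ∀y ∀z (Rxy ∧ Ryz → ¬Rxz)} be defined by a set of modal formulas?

If a class were modally definable it would be closed under surjective bounded morphisms (Goldblatt–Thomason).
The 5-cycle (worlds s,t,u,v,w with s→t→u→v→w→s) is intransitive. Mapping every world to a single reflexive point • is a surjective bounded morphism; the reflexive point is not intransitive (R••∧R•• but R••).
So the class is not modally definable.

Not definable by any modal formula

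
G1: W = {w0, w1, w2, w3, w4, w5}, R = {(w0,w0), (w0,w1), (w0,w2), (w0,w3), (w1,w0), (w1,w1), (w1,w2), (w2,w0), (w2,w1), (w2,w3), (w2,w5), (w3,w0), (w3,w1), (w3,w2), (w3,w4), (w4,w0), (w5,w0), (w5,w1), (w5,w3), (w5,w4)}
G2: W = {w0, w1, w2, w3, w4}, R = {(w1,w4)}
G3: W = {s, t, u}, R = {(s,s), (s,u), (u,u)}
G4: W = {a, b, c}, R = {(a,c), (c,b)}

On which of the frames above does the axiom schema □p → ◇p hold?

G1

This is the axiom for seriality; its first-order frame correspondent is ∀x ∃y Rxy.
G1: holds.
G2: fails — world w0 has no successor.
G3: fails — world t has no successor.
G4: fails — world b has no successor.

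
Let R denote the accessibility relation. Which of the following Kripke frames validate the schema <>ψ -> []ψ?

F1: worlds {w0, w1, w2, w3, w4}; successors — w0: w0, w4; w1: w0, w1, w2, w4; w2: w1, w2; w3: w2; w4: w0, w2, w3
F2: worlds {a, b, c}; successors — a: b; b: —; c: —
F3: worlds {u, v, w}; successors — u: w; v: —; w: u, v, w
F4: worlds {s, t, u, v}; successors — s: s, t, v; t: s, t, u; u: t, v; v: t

F2

The schema corresponds to partial functionality: forall x forall y forall z (Rxy & Rxz -> y = z).
F1: fails — w0 sees both w0 and w4.
F2: holds.
F3: fails — w sees both u and v.
F4: fails — s sees both s and t.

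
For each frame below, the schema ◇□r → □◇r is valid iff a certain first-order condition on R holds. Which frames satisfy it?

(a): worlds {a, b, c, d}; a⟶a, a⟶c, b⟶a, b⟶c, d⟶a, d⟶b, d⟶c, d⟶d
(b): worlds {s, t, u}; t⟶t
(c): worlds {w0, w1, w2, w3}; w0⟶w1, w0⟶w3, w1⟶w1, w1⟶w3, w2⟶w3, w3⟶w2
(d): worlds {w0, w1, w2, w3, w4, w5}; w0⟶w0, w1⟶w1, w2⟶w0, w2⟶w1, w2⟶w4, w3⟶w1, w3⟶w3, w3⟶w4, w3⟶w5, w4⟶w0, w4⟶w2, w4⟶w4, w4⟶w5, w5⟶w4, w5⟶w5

(b)

This is the axiom for convergence; its first-order frame correspondent is ∀x ∀y ∀z (Rxy ∧ Rxz → ∃w (Ryw ∧ Rzw)).
(a): fails — Raa and Rac but a and c have no common successor.
(b): satisfies the condition.
(c): fails — Rw0w1 and Rw0w3 but w1 and w3 have no common successor.
(d): fails — Rw2w4 and Rw2w1 but w4 and w1 have no common successor.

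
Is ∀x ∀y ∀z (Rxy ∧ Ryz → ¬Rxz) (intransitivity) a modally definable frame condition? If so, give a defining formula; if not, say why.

No — not modally definable

Any modally definable frame class is closed under surjective bounded morphisms.
The 5-cycle (worlds a,b,c,d,e with a→b→c→d→e→a) is intransitive. Mapping every world to a single reflexive point • is a surjective bounded morphism; the reflexive point is not intransitive (R••∧R•• but R••).
So no modal formula (or set of formulas) defines exactly the intransitive frames.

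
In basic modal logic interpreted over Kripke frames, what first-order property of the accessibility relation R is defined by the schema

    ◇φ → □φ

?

Suppose ◇φ→□φ is valid. Take Rxy, Rxz and set V(φ)={y}. Then ◇φ at x, so □φ at x, so φ at z, i.e. z=y.

partial functionality: ∀x ∀y ∀z (Rxy ∧ Rxz → y = z)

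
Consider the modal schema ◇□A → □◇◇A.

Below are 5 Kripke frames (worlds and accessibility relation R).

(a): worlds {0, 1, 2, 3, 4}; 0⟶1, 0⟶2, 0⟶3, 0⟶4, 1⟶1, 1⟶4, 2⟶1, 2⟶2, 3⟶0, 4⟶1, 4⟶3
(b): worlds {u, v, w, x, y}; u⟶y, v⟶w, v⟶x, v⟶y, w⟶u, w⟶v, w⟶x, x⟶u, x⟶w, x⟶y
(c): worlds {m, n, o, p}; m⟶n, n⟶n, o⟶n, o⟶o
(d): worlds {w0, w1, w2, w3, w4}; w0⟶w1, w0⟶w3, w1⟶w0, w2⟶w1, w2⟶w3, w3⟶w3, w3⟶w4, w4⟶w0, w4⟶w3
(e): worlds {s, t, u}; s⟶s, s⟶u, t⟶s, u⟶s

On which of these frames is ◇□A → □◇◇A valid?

Frame correspondent (Sahlqvist): ∀x ∀y ∀z ((xRy ∧ xRz) → ∃w (yRw ∧ zR²w)) — i.e. a generalized confluence (Geach) condition.
(a): fails — 0R3, 0R1 but no w with 3Rw and 1R²w.
(b): fails — uRy, uRy but no t with yRt and yR²t.
(c): satisfies the condition.
(d): fails — w0Rw1, w0Rw1 but no w with w1Rw and w1R²w.
(e): satisfies the condition.
Valid on: (c), (e).

(c), (e)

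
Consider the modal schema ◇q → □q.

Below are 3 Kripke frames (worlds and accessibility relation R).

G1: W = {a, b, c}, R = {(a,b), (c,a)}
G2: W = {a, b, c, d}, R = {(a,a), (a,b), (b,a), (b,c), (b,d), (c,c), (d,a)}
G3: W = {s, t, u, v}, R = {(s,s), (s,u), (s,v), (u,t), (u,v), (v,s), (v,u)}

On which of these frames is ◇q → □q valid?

Frame correspondent (Sahlqvist): ∀x ∀y ∀z (Rxy ∧ Rxz → y = z) — i.e. partial functionality.
G1: condition met.
G2: fails — a sees both a and b.
G3: fails — s sees both s and u.

G1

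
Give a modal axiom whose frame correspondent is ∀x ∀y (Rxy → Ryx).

The condition is symmetry. The B schema ψ → □◇ψ defines it.
Suppose ψ→□◇ψ is valid. Take Rxy and set V(ψ)={x}. Then ψ at x, so □◇ψ at x, so ◇ψ at y, so some z with Ryz has ψ; z=x, i.e. Ryx.

ψ → □◇ψ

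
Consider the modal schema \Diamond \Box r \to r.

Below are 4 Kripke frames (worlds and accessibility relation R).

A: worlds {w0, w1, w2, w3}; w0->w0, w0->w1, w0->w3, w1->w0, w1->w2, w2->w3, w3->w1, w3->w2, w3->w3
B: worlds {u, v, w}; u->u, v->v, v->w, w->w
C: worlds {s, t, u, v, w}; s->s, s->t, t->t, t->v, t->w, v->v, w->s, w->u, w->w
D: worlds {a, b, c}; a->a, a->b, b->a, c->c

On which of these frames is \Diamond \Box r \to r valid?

The schema corresponds to symmetry: \forall x \forall y (Rxy \to Ryx).
A: fails — Rw1w2 but not Rw2w1.
B: fails — Rvw but not Rwv.
C: fails — Rtv but not Rvt.
D: condition met.
Valid on: D.

D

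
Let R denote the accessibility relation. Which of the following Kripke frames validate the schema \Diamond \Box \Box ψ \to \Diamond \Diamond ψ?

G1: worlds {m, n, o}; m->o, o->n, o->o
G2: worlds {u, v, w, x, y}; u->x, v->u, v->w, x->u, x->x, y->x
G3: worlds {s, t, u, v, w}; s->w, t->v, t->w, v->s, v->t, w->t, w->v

Frame correspondent (Sahlqvist): \forall x \forall y (xRy \to \exists w (y R^2 w \wedge x R^2 w)) — i.e. a generalized confluence (Geach) condition.
G1: fails — oRn but no w with nR²w and oR²w.
G2: fails — vRw but no t with wR²t and vR²t.
G3: holds.
Valid on: G3.

G3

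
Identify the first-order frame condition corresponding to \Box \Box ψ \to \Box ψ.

Density

Suppose □□ψ→□ψ is valid. Take Rxy and set V(ψ)={w : xR²w}. Then □□ψ at x, so □ψ at x, so ψ at y, i.e. ∃z(Rxz∧Rzy).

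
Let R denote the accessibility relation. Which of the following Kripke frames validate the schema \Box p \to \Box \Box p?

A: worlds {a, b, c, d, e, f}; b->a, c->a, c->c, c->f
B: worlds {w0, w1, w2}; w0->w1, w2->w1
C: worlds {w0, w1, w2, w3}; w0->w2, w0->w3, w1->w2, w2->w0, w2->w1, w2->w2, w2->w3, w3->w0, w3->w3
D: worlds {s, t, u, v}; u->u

Frame correspondent (Sahlqvist): \forall x \forall y \forall z (Rxy \wedge Ryz \to Rxz) — i.e. transitivity.
A: holds.
B: holds.
C: fails — Rw1w2 and Rw2w1 but not Rw1w1.
D: holds.
Valid on: A, B, D.

A, B, D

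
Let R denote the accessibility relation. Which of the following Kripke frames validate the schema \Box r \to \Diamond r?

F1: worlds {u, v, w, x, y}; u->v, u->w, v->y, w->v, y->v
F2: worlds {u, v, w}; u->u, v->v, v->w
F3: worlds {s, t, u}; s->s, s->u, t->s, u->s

Frame correspondent (Sahlqvist): \forall x \exists y Rxy — i.e. seriality.
F1: fails — world x has no successor.
F2: fails — world w has no successor.
F3: ✓.

F3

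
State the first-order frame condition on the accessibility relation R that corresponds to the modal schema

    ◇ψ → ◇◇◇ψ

This is a Sahlqvist (Geach-type) schema ◇^1□^0ψ → □^0◇^3ψ.
First-order correspondent: ∀x ∀y (xRy → ∃w (y = w ∧ xR³w)).

∀x ∀y (xRy → ∃w (y = w ∧ xR³w))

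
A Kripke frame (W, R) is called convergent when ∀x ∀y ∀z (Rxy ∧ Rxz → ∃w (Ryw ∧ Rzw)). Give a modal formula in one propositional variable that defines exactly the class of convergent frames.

◇□q → □◇q

The condition is convergence. The .2 schema ◇□q → □◇q defines it.
Suppose ◇□q→□◇q is valid. Take Rxy, Rxz and set V(q)={w : Ryw}. Then □q at y so ◇□q at x, so □◇q at x, so ◇q at z, giving w with Rzw and Ryw.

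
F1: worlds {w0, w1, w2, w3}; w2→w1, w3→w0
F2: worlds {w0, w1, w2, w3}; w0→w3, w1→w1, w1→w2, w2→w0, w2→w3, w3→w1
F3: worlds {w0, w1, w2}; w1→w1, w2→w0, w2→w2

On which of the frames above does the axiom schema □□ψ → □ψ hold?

The schema corresponds to density: ∀x ∀y (Rxy → ∃z (Rxz ∧ Rzy)).
F1: fails — Rw2w1 but no z with Rw2z and Rzw1.
F2: fails — Rw0w3 but no z with Rw0z and Rzw3.
F3: satisfies the condition.
Valid on: F3.

F3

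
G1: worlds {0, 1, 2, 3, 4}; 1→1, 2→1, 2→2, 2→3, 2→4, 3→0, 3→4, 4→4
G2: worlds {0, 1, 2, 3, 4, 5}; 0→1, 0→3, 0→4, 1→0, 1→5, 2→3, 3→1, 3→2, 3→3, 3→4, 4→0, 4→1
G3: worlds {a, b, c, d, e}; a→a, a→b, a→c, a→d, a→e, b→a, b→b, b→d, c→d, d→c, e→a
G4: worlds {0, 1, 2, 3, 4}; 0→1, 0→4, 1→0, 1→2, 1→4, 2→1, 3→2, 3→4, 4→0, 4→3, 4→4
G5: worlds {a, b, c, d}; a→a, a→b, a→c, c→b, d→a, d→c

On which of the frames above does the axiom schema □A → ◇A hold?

Frame correspondent (Sahlqvist): ∀x ∃y Rxy — i.e. seriality.
G1: fails — world 0 has no successor.
G2: fails — world 5 has no successor.
G3: condition met.
G4: condition met.
G5: fails — world b has no successor.

G3, G4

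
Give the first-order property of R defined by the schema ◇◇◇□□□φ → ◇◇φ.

∀x ∀y (xR³y → ∃w (yR³w ∧ xR²w))

This is a Sahlqvist (Geach-type) schema ◇^3□^3φ → □^0◇^2φ.
Minimal-valuation argument: fix x; take any y with xR^3y and any z with xR^0z. Set V(φ) to the set of worlds R-reachable from y in exactly 3 steps. Then □^3φ holds at y, so the antecedent holds at x; validity forces ◇^2φ at z, giving a w with zR^2w and yR^3w.
First-order correspondent: ∀x ∀y (xR³y → ∃w (yR³w ∧ xR²w)).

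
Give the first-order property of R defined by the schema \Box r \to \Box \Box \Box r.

This is a Sahlqvist (Geach-type) schema ◇^0□^1r → □^3◇^0r.
First-order correspondent: \forall x \forall z (x R^3 z \to \exists w (xRw \wedge z = w)).

\forall x \forall z (x R^3 z \to \exists w (xRw \wedge z = w))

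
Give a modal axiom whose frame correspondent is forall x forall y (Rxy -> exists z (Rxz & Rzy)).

□□r → □r

The condition is density. The C4 schema □□r → □r defines it.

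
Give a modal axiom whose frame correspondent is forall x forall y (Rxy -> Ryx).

q → □◇q

A defining formula is q → □◇q (the B axiom).
Suppose q→□◇q is valid. Take Rxy and set V(q)={x}. Then q at x, so □◇q at x, so ◇q at y, so some z with Ryz has q; z=x, i.e. Ryx.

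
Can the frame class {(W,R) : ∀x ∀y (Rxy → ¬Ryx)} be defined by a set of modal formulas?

No

Modal frame validity is preserved under surjective bounded morphisms.
The 4-cycle (worlds s,t,u,v with s→t→u→v→s) is asymmetric. Mapping every world to a single reflexive point • is a surjective bounded morphism, and the reflexive point is not asymmetric (R•• but asymmetry requires ¬R••).
So the class is not modally definable.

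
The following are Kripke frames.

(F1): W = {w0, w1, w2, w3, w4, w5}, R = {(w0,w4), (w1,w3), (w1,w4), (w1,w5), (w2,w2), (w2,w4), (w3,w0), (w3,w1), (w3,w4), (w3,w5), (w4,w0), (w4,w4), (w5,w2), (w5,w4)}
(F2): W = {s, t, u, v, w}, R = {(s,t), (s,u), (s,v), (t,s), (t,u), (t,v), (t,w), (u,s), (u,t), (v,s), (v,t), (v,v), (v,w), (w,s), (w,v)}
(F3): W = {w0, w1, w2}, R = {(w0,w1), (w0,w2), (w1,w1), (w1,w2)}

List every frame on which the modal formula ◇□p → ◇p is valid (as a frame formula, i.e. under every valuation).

(F1), (F2)

This is the axiom for a generalized confluence (Geach) condition; its first-order frame correspondent is ∀x ∀y (xRy → ∃w (yRw ∧ xRw)).
(F1): ✓.
(F2): ✓.
(F3): fails — w0Rw2 but no w with w2Rw and w0Rw.
Valid on: (F1), (F2).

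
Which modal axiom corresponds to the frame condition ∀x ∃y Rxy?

This is seriality; the standard corresponding axiom is D: □q → ◇q.
Suppose □q→◇q is valid. At any x set V(q)=W. Then □q at x, so ◇q at x, so x has a successor.

□q → ◇q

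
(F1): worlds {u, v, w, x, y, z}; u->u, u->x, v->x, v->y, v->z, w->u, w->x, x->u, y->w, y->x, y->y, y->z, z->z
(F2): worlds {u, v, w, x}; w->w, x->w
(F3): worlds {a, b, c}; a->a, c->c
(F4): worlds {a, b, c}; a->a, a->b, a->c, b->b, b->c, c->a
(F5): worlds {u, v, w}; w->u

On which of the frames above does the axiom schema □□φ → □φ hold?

(F1), (F2), (F3), (F4)

The schema corresponds to density: ∀x ∀y (Rxy → ∃z (Rxz ∧ Rzy)).
(F1): ✓.
(F2): ✓.
(F3): ✓.
(F4): ✓.
(F5): fails — Rwu but no z with Rwz and Rzu.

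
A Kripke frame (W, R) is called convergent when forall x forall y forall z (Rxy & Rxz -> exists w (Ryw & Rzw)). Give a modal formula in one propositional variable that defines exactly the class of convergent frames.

A defining formula is ◇□p → □◇p (the .2 axiom).

◇□p → □◇p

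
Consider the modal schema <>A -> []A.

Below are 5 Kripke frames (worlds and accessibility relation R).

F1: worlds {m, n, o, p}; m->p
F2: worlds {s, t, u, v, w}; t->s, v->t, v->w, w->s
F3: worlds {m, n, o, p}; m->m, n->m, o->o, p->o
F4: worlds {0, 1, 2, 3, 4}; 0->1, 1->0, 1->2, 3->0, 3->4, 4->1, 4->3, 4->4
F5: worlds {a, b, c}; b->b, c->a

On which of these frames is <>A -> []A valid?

F1, F3, F5

The schema corresponds to partial functionality: forall x forall y forall z (Rxy & Rxz -> y = z).
F1: ✓.
F2: fails — v sees both t and w.
F3: ✓.
F4: fails — 1 sees both 0 and 2.
F5: ✓.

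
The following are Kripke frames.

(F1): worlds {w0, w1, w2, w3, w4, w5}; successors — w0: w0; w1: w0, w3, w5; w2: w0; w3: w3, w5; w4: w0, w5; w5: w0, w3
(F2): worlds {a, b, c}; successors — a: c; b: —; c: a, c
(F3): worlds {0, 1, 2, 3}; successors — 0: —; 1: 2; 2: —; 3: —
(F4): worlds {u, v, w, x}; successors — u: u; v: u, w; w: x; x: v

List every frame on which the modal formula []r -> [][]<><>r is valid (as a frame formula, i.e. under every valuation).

(F2), (F3)

Frame correspondent (Sahlqvist): forall x forall z (x R^2 z -> exists w (xRw & z R^2 w)) — i.e. a generalized confluence (Geach) condition.
(F1): fails — w3R²w0 but no w with w3Rw and w0R²w.
(F2): holds.
(F3): holds.
(F4): fails — xR²u but no t with xRt and uR²t.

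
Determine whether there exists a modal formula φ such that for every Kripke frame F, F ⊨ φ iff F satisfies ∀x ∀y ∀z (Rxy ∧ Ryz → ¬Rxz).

If a class were modally definable it would be closed under surjective bounded morphisms (Goldblatt–Thomason).
The 3-cycle (worlds a,b,c with a→b→c→a) is intransitive. Mapping every world to a single reflexive point • is a surjective bounded morphism; the reflexive point is not intransitive (R••∧R•• but R••).
Hence intransitivity is not modally definable.

Not modally definable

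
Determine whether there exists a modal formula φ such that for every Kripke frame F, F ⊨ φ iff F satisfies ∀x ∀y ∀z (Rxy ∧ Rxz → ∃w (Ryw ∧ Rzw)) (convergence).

Definable; ◇□p → □◇p defines it

This is a Sahlqvist condition; the .2 axiom ◇□p → □◇p defines it.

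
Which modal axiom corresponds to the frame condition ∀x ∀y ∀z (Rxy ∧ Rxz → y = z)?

◇ψ → □ψ

A defining formula is ◇ψ → □ψ (the CD axiom).
Suppose ◇ψ→□ψ is valid. Take Rxy, Rxz and set V(ψ)={y}. Then ◇ψ at x, so □ψ at x, so ψ at z, i.e. z=y.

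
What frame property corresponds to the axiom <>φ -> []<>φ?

The Euclidean property

Suppose ◇φ→□◇φ is valid. Take Rxy, Rxz and set V(φ)={y}. Then ◇φ at x, so □◇φ at x, so ◇φ at z, so some w with Rzw has φ; w=y, i.e. Rzy. By symmetry of the argument, Ryz.
Conversely, on a frame with the Euclidean property the schema holds at every world under every valuation.
So the correspondent is the Euclidean property.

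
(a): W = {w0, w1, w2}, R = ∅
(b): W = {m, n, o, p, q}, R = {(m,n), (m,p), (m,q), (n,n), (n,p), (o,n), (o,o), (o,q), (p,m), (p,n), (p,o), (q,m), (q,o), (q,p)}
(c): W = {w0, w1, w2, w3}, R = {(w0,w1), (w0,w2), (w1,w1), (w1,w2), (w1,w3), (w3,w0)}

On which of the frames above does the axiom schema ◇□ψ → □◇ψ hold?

Frame correspondent (Sahlqvist): ∀x ∀y ∀z (Rxy ∧ Rxz → ∃w (Ryw ∧ Rzw)) — i.e. convergence.
(a): satisfies the condition.
(b): satisfies the condition.
(c): fails — Rw0w1 and Rw0w2 but w1 and w2 have no common successor.
Valid on: (a), (b).

(a), (b)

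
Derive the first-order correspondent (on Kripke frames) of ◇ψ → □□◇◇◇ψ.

This is a Sahlqvist (Geach-type) schema ◇^1□^0ψ → □^2◇^3ψ.
Minimal-valuation argument: fix x; take any y with xR^1y and any z with xR^2z. Set V(ψ) to the set of worlds R-reachable from y in exactly 0 steps. Then □^0ψ holds at y, so the antecedent holds at x; validity forces ◇^3ψ at z, giving a w with zR^3w and yR^0w.
First-order correspondent: ∀x ∀y ∀z ((xRy ∧ xR²z) → ∃w (y = w ∧ zR³w)).

∀x ∀y ∀z ((xRy ∧ xR²z) → ∃w (y = w ∧ zR³w))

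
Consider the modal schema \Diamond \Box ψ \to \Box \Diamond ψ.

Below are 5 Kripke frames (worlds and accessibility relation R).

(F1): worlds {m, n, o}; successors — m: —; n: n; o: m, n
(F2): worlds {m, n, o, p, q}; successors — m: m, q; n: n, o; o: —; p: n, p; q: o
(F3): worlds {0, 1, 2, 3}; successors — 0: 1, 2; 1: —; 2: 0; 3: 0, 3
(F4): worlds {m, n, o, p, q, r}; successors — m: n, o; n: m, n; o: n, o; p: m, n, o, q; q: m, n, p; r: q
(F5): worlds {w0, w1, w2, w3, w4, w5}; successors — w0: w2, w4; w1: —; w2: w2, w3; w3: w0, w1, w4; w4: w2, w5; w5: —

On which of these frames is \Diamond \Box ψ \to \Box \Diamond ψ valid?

Frame correspondent (Sahlqvist): \forall x \forall y \forall z (Rxy \wedge Rxz \to \exists w (Ryw \wedge Rzw)) — i.e. convergence.
(F1): fails — Rom and Rom but m and m have no common successor.
(F2): fails — Rmq and Rmm but q and m have no common successor.
(F3): fails — R02 and R01 but 2 and 1 have no common successor.
(F4): satisfies the condition.
(F5): fails — Rw2w2 and Rw2w3 but w2 and w3 have no common successor.

(F4)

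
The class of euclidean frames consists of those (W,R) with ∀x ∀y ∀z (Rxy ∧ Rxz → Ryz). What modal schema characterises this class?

The condition is the Euclidean property. The 5 schema ◇r → □◇r defines it.

◇r → □◇r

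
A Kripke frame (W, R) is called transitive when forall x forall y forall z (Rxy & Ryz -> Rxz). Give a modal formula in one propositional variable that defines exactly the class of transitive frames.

□s → □□s

This is transitivity; the standard corresponding axiom is 4: □s → □□s.
Suppose □s→□□s is valid. Take Rxy, Ryz and set V(s)={w : Rxw}. Then □s at x, so □□s at x, so □s at y, so s at z, i.e. Rxz.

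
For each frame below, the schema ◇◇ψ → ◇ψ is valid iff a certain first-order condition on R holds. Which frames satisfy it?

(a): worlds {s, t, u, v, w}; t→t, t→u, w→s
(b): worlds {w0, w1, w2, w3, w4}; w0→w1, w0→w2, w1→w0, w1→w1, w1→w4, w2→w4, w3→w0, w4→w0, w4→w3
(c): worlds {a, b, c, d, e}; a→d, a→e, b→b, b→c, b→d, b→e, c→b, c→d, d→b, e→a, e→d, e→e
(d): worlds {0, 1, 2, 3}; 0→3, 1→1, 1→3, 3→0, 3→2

(a)

Frame correspondent (Sahlqvist): ∀x ∀y ∀z (Rxy ∧ Ryz → Rxz) — i.e. transitivity.
(a): satisfies the condition.
(b): fails — Rw1w0 and Rw0w2 but not Rw1w2.
(c): fails — Rae and Rea but not Raa.
(d): fails — R03 and R32 but not R02.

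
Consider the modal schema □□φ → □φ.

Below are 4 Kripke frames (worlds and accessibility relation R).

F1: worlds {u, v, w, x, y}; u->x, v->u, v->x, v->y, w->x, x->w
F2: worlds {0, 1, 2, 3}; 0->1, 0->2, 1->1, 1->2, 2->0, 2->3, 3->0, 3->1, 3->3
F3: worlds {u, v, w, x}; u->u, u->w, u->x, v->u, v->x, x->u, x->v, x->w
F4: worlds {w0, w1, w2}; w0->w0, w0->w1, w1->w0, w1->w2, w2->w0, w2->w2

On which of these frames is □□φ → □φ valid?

F2, F4

Frame correspondent (Sahlqvist): ∀x ∀y (Rxy → ∃z (Rxz ∧ Rzy)) — i.e. density.
F1: fails — Rxw but no z with Rxz and Rzw.
F2: holds.
F3: fails — Rxv but no z with Rxz and Rzv.
F4: holds.
Valid on: F2, F4.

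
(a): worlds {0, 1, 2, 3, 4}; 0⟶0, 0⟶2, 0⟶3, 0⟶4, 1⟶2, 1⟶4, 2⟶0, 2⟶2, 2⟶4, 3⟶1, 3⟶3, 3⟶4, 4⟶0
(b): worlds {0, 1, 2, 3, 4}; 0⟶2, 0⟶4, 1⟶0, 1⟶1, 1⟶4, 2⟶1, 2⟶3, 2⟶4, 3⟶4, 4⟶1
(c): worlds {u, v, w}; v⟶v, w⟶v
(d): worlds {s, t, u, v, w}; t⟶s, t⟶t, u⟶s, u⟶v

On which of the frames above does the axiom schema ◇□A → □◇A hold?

This is the axiom for convergence; its first-order frame correspondent is ∀x ∀y ∀z (Rxy ∧ Rxz → ∃w (Ryw ∧ Rzw)).
(a): fails — R04 and R03 but 4 and 3 have no common successor.
(b): fails — R10 and R14 but 0 and 4 have no common successor.
(c): satisfies the condition.
(d): fails — Rtt and Rts but t and s have no common successor.
Valid on: (c).

(c)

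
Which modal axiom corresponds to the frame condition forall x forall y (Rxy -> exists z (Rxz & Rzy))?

This is density; the standard corresponding axiom is C4: □□r → □r.
Suppose □□r→□r is valid. Take Rxy and set V(r)={w : xR²w}. Then □□r at x, so □r at x, so r at y, i.e. ∃z(Rxz∧Rzy).

□□r → □r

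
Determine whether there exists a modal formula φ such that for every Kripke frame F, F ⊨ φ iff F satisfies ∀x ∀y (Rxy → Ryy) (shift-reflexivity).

Yes, by □(□r → r)

Yes: it is shift-reflexivity, defined by the T□ schema □(□r → r).
Suppose □(□r→r) is valid. Take Rxy and set V(r)={w : Ryw}. Then at y, □r holds; since □(□r→r) at x, □r→r at y, so r at y, i.e. Ryy.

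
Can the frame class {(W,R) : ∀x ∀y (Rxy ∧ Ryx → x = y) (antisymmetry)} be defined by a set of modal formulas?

No

Modal frame validity is preserved under surjective bounded morphisms.
The 8-cycle (worlds s,t,u,v,w,x,y,z with s→t→u→v→w→x→y→z→s) is antisymmetric. Sending even-indexed worlds to s and odd-indexed worlds to t is a surjective bounded morphism onto the two-world frame with s↔t, which is not antisymmetric.
Hence antisymmetry is not modally definable.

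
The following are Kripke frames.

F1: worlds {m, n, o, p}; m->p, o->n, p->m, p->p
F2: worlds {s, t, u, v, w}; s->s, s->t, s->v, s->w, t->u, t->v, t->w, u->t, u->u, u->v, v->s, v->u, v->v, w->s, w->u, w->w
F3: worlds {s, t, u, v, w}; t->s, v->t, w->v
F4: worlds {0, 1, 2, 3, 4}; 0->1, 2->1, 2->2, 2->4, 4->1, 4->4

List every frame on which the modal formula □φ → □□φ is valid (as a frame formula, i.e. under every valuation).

The schema corresponds to transitivity: ∀x ∀y ∀z (Rxy ∧ Ryz → Rxz).
F1: fails — Rmp and Rpm but not Rmm.
F2: fails — Ruv and Rvs but not Rus.
F3: fails — Rvt and Rts but not Rvs.
F4: holds.

F4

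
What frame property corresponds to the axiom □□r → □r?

density

Suppose □□r→□r is valid. Take Rxy and set V(r)={w : xR²w}. Then □□r at x, so □r at x, so r at y, i.e. ∃z(Rxz∧Rzy).
Conversely, on a frame with density the schema holds at every world under every valuation.
Frame condition: ∀x ∀y (Rxy → ∃z (Rxz ∧ Rzy)).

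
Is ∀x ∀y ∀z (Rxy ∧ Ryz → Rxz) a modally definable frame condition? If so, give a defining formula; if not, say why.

Yes — defined by □r → □□r

The condition is transitivity. A defining modal formula is □r → □□r.
Suppose □r→□□r is valid. Take Rxy, Ryz and set V(r)={w : Rxw}. Then □r at x, so □□r at x, so □r at y, so r at z, i.e. Rxz.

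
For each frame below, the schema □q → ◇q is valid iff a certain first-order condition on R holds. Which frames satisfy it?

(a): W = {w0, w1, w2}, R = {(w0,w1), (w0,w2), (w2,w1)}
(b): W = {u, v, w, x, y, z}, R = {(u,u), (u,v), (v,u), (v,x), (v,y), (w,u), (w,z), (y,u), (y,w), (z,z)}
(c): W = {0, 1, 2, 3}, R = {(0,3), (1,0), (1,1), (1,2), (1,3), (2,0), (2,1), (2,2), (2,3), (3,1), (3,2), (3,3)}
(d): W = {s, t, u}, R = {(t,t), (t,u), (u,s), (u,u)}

(c)

The schema corresponds to seriality: ∀x ∃y Rxy.
(a): fails — world w1 has no successor.
(b): fails — world x has no successor.
(c): holds.
(d): fails — world s has no successor.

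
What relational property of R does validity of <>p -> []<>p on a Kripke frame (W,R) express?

This is the 5 axiom.
It corresponds to the Euclidean property: forall x forall y forall z (Rxy & Rxz -> Ryz).

the Euclidean property: forall x forall y forall z (Rxy & Rxz -> Ryz)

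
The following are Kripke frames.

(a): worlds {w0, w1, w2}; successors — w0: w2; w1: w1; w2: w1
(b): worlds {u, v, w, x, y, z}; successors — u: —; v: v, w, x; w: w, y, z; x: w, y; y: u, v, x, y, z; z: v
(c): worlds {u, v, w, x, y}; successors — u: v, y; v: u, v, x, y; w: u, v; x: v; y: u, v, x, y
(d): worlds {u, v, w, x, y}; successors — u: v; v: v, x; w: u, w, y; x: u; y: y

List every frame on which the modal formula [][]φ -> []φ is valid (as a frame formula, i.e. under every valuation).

(b), (c)

Frame correspondent (Sahlqvist): forall x forall y (Rxy -> exists z (Rxz & Rzy)) — i.e. density.
(a): fails — Rw0w2 but no z with Rw0z and Rzw2.
(b): holds.
(c): holds.
(d): fails — Rxu but no z with Rxz and Rzu.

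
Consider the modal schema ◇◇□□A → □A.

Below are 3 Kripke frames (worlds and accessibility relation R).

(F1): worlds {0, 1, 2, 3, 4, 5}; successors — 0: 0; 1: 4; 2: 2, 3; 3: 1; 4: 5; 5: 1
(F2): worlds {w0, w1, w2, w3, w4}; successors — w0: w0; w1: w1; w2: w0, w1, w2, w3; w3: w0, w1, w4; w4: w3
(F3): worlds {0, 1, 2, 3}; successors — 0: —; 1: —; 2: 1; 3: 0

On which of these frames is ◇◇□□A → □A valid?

The schema corresponds to a generalized confluence (Geach) condition: ∀x ∀y ∀z ((xR²y ∧ xRz) → ∃w (yR²w ∧ z = w)).
(F1): fails — 2R²1, 2R2 but no w with 1R²w and 2=w.
(F2): fails — w2R²w0, w2Rw1 but no w with w0R²w and w1=w.
(F3): ✓.

(F3)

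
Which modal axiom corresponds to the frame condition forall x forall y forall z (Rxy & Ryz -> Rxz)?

□q → □□q

A defining formula is □q → □□q (the 4 axiom).
Suppose □q→□□q is valid. Take Rxy, Ryz and set V(q)={w : Rxw}. Then □q at x, so □□q at x, so □q at y, so q at z, i.e. Rxz.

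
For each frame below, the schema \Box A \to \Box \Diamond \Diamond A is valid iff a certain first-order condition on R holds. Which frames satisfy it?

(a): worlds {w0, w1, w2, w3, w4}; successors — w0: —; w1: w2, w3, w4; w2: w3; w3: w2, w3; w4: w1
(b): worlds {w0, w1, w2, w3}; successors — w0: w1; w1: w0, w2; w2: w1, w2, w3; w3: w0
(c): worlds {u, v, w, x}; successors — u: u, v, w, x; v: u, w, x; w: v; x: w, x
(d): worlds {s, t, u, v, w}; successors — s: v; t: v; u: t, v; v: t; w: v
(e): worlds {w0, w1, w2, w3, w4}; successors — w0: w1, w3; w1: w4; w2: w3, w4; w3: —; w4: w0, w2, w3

Frame correspondent (Sahlqvist): \forall x \forall z (xRz \to \exists w (xRw \wedge z R^2 w)) — i.e. a generalized confluence (Geach) condition.
(a): holds.
(b): holds.
(c): holds.
(d): holds.
(e): fails — w0Rw3 but no w with w0Rw and w3R²w.
Valid on: (a), (b), (c), (d).

(a), (b), (c), (d)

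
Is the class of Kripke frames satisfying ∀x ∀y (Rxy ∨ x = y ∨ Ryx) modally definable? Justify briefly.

If a class were modally definable it would be closed under disjoint unions (Goldblatt–Thomason).
Take 3 disjoint single-world reflexive frames: each is trivially connected, but their disjoint union has 3 worlds with no edge between distinct components, so it is not connected.
So the class is not modally definable.

No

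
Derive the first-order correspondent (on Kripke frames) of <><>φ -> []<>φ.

forall x forall y forall z ((x R^2 y & xRz) -> exists w (y = w & zRw))

This is a Sahlqvist (Geach-type) schema ◇^2□^0φ → □^1◇^1φ.
Minimal-valuation argument: fix x; take any y with xR^2y and any z with xR^1z. Set V(φ) to the set of worlds R-reachable from y in exactly 0 steps. Then □^0φ holds at y, so the antecedent holds at x; validity forces ◇^1φ at z, giving a w with zR^1w and yR^0w.
First-order correspondent: forall x forall y forall z ((x R^2 y & xRz) -> exists w (y = w & zRw)).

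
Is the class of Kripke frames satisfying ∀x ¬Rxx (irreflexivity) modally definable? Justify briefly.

Not modally definable

If a class were modally definable it would be closed under surjective bounded morphisms (Goldblatt–Thomason).
The 2-cycle (worlds 0,1 with 0→1→0) is irreflexive, and the map sending every world to a single reflexive point • is a surjective bounded morphism (forth: every edge maps to (•,•); back: every world has a successor). So any modal formula valid on the 2-cycle is also valid on the reflexive point, which is not irreflexive.
So the class is not modally definable.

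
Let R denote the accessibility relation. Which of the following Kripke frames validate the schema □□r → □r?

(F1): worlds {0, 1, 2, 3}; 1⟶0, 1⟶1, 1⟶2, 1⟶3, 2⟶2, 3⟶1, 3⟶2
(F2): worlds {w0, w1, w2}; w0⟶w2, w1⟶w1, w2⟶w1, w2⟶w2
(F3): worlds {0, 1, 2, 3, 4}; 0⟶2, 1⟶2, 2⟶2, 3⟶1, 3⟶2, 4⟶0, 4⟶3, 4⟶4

The schema corresponds to density: ∀x ∀y (Rxy → ∃z (Rxz ∧ Rzy)).
(F1): condition met.
(F2): condition met.
(F3): fails — R31 but no z with R3z and Rz1.

(F1), (F2)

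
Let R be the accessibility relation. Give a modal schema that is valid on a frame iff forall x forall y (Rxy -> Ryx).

q → □◇q

The condition is symmetry. The B schema q → □◇q defines it.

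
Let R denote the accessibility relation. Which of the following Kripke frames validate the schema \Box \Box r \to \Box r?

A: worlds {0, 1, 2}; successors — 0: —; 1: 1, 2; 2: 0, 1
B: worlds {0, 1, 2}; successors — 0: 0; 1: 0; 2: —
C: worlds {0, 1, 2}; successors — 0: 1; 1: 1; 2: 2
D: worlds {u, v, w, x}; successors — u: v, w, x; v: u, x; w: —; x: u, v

B, C

This is the axiom for density; its first-order frame correspondent is \forall x \forall y (Rxy \to \exists z (Rxz \wedge Rzy)).
A: fails — R20 but no z with R2z and Rz0.
B: holds.
C: holds.
D: fails — Ruw but no z with Ruz and Rzw.
Valid on: B, C.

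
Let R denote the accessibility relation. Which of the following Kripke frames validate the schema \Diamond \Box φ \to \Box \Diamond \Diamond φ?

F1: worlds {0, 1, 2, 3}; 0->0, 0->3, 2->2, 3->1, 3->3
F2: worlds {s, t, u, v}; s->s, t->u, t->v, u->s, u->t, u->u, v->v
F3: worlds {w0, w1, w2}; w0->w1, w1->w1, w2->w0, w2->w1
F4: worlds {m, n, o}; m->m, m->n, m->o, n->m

Frame correspondent (Sahlqvist): \forall x \forall y \forall z ((xRy \wedge xRz) \to \exists w (yRw \wedge z R^2 w)) — i.e. a generalized confluence (Geach) condition.
F1: fails — 3R1, 3R1 but no w with 1Rw and 1R²w.
F2: fails — tRu, tRv but no w with uRw and vR²w.
F3: satisfies the condition.
F4: fails — mRm, mRo but no w with mRw and oR²w.

F3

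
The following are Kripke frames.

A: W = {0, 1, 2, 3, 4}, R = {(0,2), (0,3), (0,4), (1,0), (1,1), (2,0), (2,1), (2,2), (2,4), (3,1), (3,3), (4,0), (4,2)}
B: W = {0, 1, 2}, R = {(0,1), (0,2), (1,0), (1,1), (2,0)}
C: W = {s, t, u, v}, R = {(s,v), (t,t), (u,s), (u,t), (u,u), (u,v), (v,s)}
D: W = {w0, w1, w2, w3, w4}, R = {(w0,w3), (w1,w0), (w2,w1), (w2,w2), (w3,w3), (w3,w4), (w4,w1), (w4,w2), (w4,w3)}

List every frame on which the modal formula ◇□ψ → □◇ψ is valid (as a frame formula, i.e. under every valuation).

B

The schema corresponds to convergence: ∀x ∀y ∀z (Rxy ∧ Rxz → ∃w (Ryw ∧ Rzw)).
A: fails — R04 and R03 but 4 and 3 have no common successor.
B: holds.
C: fails — Ruv and Rut but v and t have no common successor.
D: fails — Rw2w2 and Rw2w1 but w2 and w1 have no common successor.
Valid on: B.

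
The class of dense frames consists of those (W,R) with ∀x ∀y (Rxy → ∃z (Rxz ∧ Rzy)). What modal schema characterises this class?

The condition is density. The C4 schema □□s → □s defines it.

□□s → □s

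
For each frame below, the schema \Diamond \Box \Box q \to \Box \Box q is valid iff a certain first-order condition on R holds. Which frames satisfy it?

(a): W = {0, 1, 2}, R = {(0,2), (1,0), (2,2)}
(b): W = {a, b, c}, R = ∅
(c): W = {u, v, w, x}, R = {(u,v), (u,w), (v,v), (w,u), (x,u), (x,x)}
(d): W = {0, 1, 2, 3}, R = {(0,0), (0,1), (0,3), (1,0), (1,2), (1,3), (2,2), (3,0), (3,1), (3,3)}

Frame correspondent (Sahlqvist): \forall x \forall y \forall z ((xRy \wedge x R^2 z) \to \exists w (y R^2 w \wedge z = w)) — i.e. a generalized confluence (Geach) condition.
(a): satisfies the condition.
(b): satisfies the condition.
(c): fails — uRv, uR²u but no t with vR²t and u=t.
(d): fails — 1R2, 1R²0 but no w with 2R²w and 0=w.
Valid on: (a), (b).

(a), (b)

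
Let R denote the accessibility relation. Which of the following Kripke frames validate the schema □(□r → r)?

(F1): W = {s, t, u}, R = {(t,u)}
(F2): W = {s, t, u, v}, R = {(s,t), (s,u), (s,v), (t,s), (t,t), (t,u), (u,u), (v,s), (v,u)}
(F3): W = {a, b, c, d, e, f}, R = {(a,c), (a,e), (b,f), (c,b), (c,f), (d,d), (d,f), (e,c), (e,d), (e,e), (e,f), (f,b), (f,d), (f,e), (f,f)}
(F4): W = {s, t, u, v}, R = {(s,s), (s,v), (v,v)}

(F4)

Frame correspondent (Sahlqvist): ∀x ∀y (Rxy → Ryy) — i.e. shift-reflexivity.
(F1): fails — Rtu but not Ruu.
(F2): fails — Rts but not Rss.
(F3): fails — Rec but not Rcc.
(F4): satisfies the condition.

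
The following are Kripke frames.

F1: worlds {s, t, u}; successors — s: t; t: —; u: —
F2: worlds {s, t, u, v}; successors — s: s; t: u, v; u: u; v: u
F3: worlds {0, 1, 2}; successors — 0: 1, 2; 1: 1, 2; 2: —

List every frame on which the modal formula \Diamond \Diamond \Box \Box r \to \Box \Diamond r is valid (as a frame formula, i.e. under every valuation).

This is the axiom for a generalized confluence (Geach) condition; its first-order frame correspondent is \forall x \forall y \forall z ((x R^2 y \wedge xRz) \to \exists w (y R^2 w \wedge zRw)).
F1: satisfies the condition.
F2: satisfies the condition.
F3: fails — 0R²1, 0R2 but no w with 1R²w and 2Rw.

F1, F2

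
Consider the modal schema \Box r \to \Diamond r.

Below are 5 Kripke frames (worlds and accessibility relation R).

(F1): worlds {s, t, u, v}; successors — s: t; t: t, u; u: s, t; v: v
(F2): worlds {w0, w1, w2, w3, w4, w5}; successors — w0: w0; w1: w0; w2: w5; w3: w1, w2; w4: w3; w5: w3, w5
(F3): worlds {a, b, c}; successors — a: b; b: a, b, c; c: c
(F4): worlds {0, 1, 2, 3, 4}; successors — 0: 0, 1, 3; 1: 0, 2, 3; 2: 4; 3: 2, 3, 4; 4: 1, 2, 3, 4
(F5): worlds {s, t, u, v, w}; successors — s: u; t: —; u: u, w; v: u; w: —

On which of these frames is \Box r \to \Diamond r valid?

(F1), (F2), (F3), (F4)

The schema corresponds to seriality: \forall x \exists y Rxy.
(F1): holds.
(F2): holds.
(F3): holds.
(F4): holds.
(F5): fails — world t has no successor.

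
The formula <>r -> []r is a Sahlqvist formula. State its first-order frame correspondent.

Suppose ◇r→□r is valid. Take Rxy, Rxz and set V(r)={y}. Then ◇r at x, so □r at x, so r at z, i.e. z=y.

partial functionality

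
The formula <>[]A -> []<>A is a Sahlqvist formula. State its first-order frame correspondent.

This is the .2 axiom.
Its frame correspondent is convergence — forall x forall y forall z (Rxy & Rxz -> exists w (Ryw & Rzw)).

convergence: forall x forall y forall z (Rxy & Rxz -> exists w (Ryw & Rzw))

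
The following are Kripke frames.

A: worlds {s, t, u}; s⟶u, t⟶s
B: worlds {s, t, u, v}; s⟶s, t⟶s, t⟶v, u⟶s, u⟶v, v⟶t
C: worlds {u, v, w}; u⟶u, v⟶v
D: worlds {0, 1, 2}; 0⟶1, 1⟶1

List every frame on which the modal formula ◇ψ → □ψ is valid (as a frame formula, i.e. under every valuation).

A, C, D

Frame correspondent (Sahlqvist): ∀x ∀y ∀z (Rxy ∧ Rxz → y = z) — i.e. partial functionality.
A: ✓.
B: fails — t sees both s and v.
C: ✓.
D: ✓.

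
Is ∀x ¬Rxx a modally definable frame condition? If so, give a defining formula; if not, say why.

Not modally definable

If a class were modally definable it would be closed under surjective bounded morphisms (Goldblatt–Thomason).
The 5-cycle (worlds 0,1,2,3,4 with 0→1→2→3→4→0) is irreflexive, and the map sending every world to a single reflexive point • is a surjective bounded morphism (forth: every edge maps to (•,•); back: every world has a successor). So any modal formula valid on the 5-cycle is also valid on the reflexive point, which is not irreflexive.
So the class is not modally definable.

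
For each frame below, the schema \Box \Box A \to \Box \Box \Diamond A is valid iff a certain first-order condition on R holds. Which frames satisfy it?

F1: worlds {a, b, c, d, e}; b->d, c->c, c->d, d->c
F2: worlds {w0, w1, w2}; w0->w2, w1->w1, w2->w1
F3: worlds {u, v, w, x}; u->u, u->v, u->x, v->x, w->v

F1, F2

Frame correspondent (Sahlqvist): \forall x \forall z (x R^2 z \to \exists w (x R^2 w \wedge zRw)) — i.e. a generalized confluence (Geach) condition.
F1: condition met.
F2: condition met.
F3: fails — uR²x but no t with uR²t and xRt.
Valid on: F1, F2.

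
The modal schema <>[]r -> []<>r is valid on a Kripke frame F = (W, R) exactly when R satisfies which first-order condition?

Suppose ◇□r→□◇r is valid. Take Rxy, Rxz and set V(r)={w : Ryw}. Then □r at y so ◇□r at x, so □◇r at x, so ◇r at z, giving w with Rzw and Ryw.

convergence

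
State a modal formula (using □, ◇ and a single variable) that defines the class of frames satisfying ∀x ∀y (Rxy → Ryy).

□(□r → r)

This is shift-reflexivity; the standard corresponding axiom is T□: □(□r → r).
Suppose □(□r→r) is valid. Take Rxy and set V(r)={w : Ryw}. Then at y, □r holds; since □(□r→r) at x, □r→r at y, so r at y, i.e. Ryy.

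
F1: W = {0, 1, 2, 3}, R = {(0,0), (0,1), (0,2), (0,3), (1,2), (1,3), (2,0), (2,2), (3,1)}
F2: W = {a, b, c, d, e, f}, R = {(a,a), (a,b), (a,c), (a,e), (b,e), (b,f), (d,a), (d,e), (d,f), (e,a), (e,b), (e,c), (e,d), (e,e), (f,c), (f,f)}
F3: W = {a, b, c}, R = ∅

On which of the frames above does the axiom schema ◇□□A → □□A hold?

This is the axiom for a generalized confluence (Geach) condition; its first-order frame correspondent is ∀x ∀y ∀z ((xRy ∧ xR²z) → ∃w (yR²w ∧ z = w)).
F1: fails — 0R1, 0R²3 but no w with 1R²w and 3=w.
F2: fails — aRc, aR²a but no w with cR²w and a=w.
F3: satisfies the condition.
Valid on: F3.

F3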